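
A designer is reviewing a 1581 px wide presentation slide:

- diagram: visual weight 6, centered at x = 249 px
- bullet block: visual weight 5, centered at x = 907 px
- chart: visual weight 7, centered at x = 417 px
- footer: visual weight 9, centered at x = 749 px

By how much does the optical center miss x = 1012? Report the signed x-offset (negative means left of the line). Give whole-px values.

≈ -431 px

Weights sum to 6 + 5 + 7 + 9 = 27.
x-moment: 6·249 + 5·907 + 7·417 + 9·749 = 15689; centroid 15689/27 ≈ 581.07.
Against x = 1012, that's 581.07 − 1012 = -430.93.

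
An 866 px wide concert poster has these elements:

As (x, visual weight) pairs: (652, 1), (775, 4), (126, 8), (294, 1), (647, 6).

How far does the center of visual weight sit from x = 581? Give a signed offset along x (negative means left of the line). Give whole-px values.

Σw = 1 + 4 + 8 + 1 + 6 = 20.
x: (1·652 + 4·775 + 8·126 + 1·294 + 6·647) / 20 = 8936 / 20 ≈ 446.80
Offset from x = 581: 446.80 − 581 ≈ -134.20.

≈ -134 px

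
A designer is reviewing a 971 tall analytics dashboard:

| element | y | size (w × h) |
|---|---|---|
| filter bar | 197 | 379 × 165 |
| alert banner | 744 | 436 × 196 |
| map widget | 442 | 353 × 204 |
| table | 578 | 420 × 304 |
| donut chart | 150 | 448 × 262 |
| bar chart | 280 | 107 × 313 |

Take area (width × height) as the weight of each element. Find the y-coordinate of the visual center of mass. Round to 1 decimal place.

y ≈ 418.2

Areas → weights: filter bar 379·165 = 62535, alert banner 436·196 = 85456, map widget 353·204 = 72012, table 420·304 = 127680, donut chart 448·262 = 117376, bar chart 107·313 = 33491; Σw = 498550.
Σw·y = 208510883; ȳ = 208510883/498550 ≈ 418.23.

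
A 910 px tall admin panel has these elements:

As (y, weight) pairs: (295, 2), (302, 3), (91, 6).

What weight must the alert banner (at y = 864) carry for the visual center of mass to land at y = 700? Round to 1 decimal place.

Existing Σw = 11 (2 + 3 + 6); existing moment 2·295 + 3·302 + 6·91 = 2042.
Set Σw·y/Σw = 700: (2042 + 864w) = 700·(11 + w).
So w = (700·11 − 2042)/(864 − 700) = 5658/164 ≈ 34.50.

w ≈ 34.5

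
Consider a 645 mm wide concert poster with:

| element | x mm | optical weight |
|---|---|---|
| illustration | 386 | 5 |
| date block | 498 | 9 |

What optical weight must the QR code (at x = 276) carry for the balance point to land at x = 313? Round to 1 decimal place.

w ≈ 54.9

Known weights sum to 5 + 9 = 14; their moment is 5·386 + 9·498 = 6412.
For the centroid to hit 313: (6412 + w·276) / (14 + w) = 313.
Solving: w = (313·14 − 6412) / (276 − 313) = -2030 / -37 ≈ 54.86.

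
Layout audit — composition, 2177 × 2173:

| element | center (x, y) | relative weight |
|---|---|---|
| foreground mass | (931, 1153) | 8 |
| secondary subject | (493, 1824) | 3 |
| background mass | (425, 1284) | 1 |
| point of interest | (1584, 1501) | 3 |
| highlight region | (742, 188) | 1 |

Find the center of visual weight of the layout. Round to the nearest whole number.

(928, 1292)

Σw = 8 + 3 + 1 + 3 + 1 = 16.
Σw·x = 8·931 + 3·493 + 1·425 + 3·1584 + 1·742 = 14846, so x̄ = 14846/16 ≈ 927.88.
Σw·y = 8·1153 + 3·1824 + 1·1284 + 3·1501 + 1·188 = 20671, so ȳ = 20671/16 ≈ 1291.94.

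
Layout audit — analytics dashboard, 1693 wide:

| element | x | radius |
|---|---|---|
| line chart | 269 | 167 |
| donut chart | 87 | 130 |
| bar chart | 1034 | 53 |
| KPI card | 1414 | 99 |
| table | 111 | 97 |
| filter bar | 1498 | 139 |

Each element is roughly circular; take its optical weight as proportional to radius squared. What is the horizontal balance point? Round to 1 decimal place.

x ≈ 647.0

Weights ∝ r²: line chart 167² = 27889, donut chart 130² = 16900, bar chart 53² = 2809, KPI card 99² = 9801, table 97² = 9409, filter bar 139² = 19321; Σw = 86129.
x: (27889·269 + 16900·87 + 2809·1034 + 9801·1414 + 9409·111 + 19321·1498) / 86129 = 55722818 / 86129 ≈ 646.97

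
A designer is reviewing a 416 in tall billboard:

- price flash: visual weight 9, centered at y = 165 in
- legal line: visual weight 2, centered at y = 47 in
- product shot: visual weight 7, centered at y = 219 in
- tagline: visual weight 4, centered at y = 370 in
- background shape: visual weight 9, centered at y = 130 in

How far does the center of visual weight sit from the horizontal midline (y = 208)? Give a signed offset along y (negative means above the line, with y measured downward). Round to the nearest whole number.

≈ -22 in

Total weight = 9 + 2 + 7 + 4 + 9 = 31.
y-moment: 9·165 + 2·47 + 7·219 + 4·370 + 9·130 = 5762; centroid 5762/31 ≈ 185.87.
Difference: 185.87 − 208 ≈ -22.13.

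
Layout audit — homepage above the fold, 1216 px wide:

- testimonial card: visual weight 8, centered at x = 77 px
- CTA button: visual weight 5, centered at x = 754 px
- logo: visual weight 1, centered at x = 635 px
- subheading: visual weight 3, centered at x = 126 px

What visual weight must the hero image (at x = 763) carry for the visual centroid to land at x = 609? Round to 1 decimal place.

w ≈ 32.2

Fixed elements: Σw = 8 + 5 + 1 + 3 = 17, Σw·x = 8·77 + 5·754 + 1·635 + 3·126 = 5399.
For the centroid to hit 609: (5399 + w·763) / (17 + w) = 609.
So w = (609·17 − 5399)/(763 − 609) = 4954/154 ≈ 32.17.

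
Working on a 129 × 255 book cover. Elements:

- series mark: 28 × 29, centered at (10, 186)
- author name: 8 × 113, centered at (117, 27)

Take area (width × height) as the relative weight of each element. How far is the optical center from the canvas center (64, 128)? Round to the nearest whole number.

≈ 26

Areas → weights: series mark 28·29 = 812, author name 8·113 = 904; Σw = 1716.
Σw·x = 812·10 + 904·117 = 113888, so x̄ = 113888/1716 ≈ 66.37.
Σw·y = 812·186 + 904·27 = 175440, so ȳ = 175440/1716 ≈ 102.24.
Relative to (64, 128): Δ = (2.37, -25.76); |Δ| = √(2.37² + -25.76²) ≈ 25.87.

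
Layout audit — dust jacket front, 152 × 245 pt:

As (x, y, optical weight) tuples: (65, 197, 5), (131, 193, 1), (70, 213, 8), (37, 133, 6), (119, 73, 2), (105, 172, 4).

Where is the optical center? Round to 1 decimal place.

Total weight = 5 + 1 + 8 + 6 + 2 + 4 = 26.
Σw·x = 5·65 + 1·131 + 8·70 + 6·37 + 2·119 + 4·105 = 1896, so x̄ = 1896/26 ≈ 72.92.
Σw·y = 5·197 + 1·193 + 8·213 + 6·133 + 2·73 + 4·172 = 4514, so ȳ = 4514/26 ≈ 173.62.

(72.9, 173.6)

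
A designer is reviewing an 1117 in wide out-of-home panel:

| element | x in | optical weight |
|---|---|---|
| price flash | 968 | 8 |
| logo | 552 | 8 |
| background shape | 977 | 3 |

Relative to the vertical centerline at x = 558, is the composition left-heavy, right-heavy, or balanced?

Weights sum to 8 + 8 + 3 = 19.
Σw·x = 8·968 + 8·552 + 3·977 = 15091, so x̄ = 15091/19 ≈ 794.26.
794.3 vs midline 558 → right-heavy.

right-heavy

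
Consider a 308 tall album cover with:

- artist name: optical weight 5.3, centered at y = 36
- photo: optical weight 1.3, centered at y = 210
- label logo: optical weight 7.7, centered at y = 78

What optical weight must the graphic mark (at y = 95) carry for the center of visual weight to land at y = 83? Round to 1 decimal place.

w ≈ 10.2

Existing Σw = 14.3 (5.3 + 1.3 + 7.7); existing moment 5.3·36 + 1.3·210 + 7.7·78 = 1064.4.
For the centroid to hit 83: (1064.4 + w·95) / (14.3 + w) = 83.
So w = (83·14.3 − 1064.4)/(95 − 83) = 122.5/12 ≈ 10.21.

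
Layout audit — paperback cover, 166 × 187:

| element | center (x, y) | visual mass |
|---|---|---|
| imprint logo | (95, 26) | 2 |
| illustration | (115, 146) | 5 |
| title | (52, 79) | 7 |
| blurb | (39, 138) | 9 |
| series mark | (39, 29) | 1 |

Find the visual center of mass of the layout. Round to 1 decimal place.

(63.3, 108.6)

Total weight = 2 + 5 + 7 + 9 + 1 = 24.
x-moment: 2·95 + 5·115 + 7·52 + 9·39 + 1·39 = 1519; centroid 1519/24 ≈ 63.29.
y-moment: 2·26 + 5·146 + 7·79 + 9·138 + 1·29 = 2606; centroid 2606/24 ≈ 108.58.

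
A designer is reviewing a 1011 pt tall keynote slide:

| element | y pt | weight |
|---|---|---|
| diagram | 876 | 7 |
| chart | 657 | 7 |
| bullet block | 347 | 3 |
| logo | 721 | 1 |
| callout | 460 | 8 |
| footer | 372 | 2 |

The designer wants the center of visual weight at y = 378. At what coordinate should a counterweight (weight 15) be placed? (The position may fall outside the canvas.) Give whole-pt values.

With the counterweight, Σw becomes 7 + 7 + 3 + 1 + 8 + 2 + 15 = 43.
y: need Σw·y = 43·378 = 16254. Existing = 7·876 + 7·657 + 3·347 + 1·721 + 8·460 + 2·372 = 16917. Remainder -663 / 15 ≈ -44.20.

y ≈ -44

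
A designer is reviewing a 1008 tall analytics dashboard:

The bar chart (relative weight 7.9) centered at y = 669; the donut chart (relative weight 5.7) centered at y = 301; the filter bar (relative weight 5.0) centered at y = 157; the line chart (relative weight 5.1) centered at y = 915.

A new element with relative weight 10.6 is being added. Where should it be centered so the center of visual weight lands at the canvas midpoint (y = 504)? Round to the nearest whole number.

After adding the new element, total weight = 7.9 + 5.7 + 5.0 + 5.1 + 10.6 = 34.3.
y: need Σw·y = 34.3·504 = 17287.2. Existing = 7.9·669 + 5.7·301 + 5.0·157 + 5.1·915 = 12452.3. Remainder 4834.9 / 10.6 ≈ 456.12.

y ≈ 456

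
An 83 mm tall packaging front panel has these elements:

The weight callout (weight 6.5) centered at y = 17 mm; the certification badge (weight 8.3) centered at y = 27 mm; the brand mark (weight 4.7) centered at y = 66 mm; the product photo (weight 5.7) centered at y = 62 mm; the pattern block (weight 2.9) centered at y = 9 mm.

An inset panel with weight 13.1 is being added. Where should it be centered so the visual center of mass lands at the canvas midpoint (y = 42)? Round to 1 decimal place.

y ≈ 53.9

New total weight: (6.5 + 8.3 + 4.7 + 5.7 + 2.9) + 13.1 = 41.2.
Along y: (1024.3 + 13.1·y) / 41.2 = 42 (existing moment 6.5·17 + 8.3·27 + 4.7·66 + 5.7·62 + 2.9·9 = 1024.3) ⇒ y = (1730.4 − 1024.3) / 13.1 ≈ 53.90.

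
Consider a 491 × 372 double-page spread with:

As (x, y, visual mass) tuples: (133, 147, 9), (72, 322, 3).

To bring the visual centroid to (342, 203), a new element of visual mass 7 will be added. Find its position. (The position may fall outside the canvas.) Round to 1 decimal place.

(726.4, 224.0)

New total weight: (9 + 3) + 7 = 19.
x: need Σw·x = 19·342 = 6498. Existing = 9·133 + 3·72 = 1413. Remainder 5085 / 7 ≈ 726.43.
y: need Σw·y = 19·203 = 3857. Existing = 9·147 + 3·322 = 2289. Remainder 1568 / 7 ≈ 224.00.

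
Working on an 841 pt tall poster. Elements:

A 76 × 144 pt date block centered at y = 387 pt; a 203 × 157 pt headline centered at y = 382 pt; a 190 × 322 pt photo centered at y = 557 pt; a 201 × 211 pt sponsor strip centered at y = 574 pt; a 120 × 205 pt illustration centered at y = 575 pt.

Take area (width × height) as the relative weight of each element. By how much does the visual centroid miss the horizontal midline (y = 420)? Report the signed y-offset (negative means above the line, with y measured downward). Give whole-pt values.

Areas: date block 76·144 = 10944, headline 203·157 = 31871, photo 190·322 = 61180, sponsor strip 201·211 = 42411, illustration 120·205 = 24600. Total weight = 171006.
y-moment: 10944·387 + 31871·382 + 61180·557 + 42411·574 + 24600·575 = 88976224; centroid 88976224/171006 ≈ 520.31.
Difference: 520.31 − 420 ≈ 100.31.

≈ 100 pt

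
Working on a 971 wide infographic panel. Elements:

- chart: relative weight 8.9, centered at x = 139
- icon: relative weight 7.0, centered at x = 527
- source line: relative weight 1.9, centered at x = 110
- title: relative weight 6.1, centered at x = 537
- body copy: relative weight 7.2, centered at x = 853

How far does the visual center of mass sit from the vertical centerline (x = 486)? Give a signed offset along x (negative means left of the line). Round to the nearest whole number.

≈ -18

Total weight = 8.9 + 7.0 + 1.9 + 6.1 + 7.2 = 31.1.
x-moment: 8.9·139 + 7.0·527 + 1.9·110 + 6.1·537 + 7.2·853 = 14552.4; centroid 14552.4/31.1 ≈ 467.92.
Difference: 467.92 − 486 ≈ -18.08.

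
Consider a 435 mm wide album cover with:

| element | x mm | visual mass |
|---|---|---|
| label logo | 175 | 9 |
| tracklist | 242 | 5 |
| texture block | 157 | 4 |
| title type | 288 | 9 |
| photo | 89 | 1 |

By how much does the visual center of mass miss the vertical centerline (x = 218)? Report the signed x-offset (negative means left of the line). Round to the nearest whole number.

≈ 0 mm

Total weight = 9 + 5 + 4 + 9 + 1 = 28.
Σw·x = 9·175 + 5·242 + 4·157 + 9·288 + 1·89 = 6094, so x̄ = 6094/28 ≈ 217.64.
Difference: 217.64 − 218 ≈ -0.36.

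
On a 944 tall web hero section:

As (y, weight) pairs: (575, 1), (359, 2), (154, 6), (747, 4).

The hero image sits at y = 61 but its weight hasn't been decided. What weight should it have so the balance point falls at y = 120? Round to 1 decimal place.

Known weights sum to 1 + 2 + 6 + 4 = 13; their moment is 1·575 + 2·359 + 6·154 + 4·747 = 5205.
Set Σw·y/Σw = 120: (5205 + 61w) = 120·(13 + w).
So w = (120·13 − 5205)/(61 − 120) = -3645/-59 ≈ 61.78.

w ≈ 61.8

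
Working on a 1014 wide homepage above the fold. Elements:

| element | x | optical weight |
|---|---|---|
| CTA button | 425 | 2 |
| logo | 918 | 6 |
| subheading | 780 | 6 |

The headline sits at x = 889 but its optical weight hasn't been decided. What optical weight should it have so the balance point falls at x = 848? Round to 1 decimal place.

w ≈ 20.3

Known weights sum to 2 + 6 + 6 = 14; their moment is 2·425 + 6·918 + 6·780 = 11038.
Set Σw·x/Σw = 848: (11038 + 889w) = 848·(14 + w).
Rearranging, w·(889 − 848) = 848·14 − 11038 = 834, so w ≈ 834/41 = 20.34.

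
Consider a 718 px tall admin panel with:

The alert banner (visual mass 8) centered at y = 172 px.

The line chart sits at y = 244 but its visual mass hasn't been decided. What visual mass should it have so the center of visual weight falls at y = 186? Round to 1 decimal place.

w ≈ 1.9

Known: weight 8 with moment 8·172 = 1376.
Set Σw·y/Σw = 186: (1376 + 244w) = 186·(8 + w).
Solving: w = (186·8 − 1376) / (244 − 186) = 112 / 58 ≈ 1.93.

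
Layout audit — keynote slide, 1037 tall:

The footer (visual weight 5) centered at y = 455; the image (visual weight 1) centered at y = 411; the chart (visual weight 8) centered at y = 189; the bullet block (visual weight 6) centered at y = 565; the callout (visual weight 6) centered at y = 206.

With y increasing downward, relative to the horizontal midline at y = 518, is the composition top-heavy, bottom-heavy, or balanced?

Total weight = 5 + 1 + 8 + 6 + 6 = 26.
Σw·y = 5·455 + 1·411 + 8·189 + 6·565 + 6·206 = 8824, so ȳ = 8824/26 ≈ 339.38.
339.4 vs midline 518 → top-heavy.

top-heavy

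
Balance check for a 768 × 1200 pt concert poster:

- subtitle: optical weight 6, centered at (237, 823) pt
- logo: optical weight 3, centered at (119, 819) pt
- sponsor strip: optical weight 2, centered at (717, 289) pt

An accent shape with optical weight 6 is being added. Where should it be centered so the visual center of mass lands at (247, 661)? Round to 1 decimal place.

After adding the accent shape, total weight = 6 + 3 + 2 + 6 = 17.
x: target moment 17×247 = 4199; current 6·237 + 3·119 + 2·717 = 3213; the accent shape supplies 986, so x = 986/6 ≈ 164.33.
y: target moment 17×661 = 11237; current 6·823 + 3·819 + 2·289 = 7973; the accent shape supplies 3264, so y = 3264/6 ≈ 544.00.

(164.3, 544.0)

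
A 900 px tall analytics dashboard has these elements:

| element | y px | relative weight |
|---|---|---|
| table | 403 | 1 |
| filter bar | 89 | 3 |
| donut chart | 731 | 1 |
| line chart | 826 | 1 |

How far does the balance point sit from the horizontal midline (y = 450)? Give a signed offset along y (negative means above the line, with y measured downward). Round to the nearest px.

Total weight = 1 + 3 + 1 + 1 = 6.
Σw·y = 1·403 + 3·89 + 1·731 + 1·826 = 2227, so ȳ = 2227/6 ≈ 371.17.
Against y = 450, that's 371.17 − 450 = -78.83.

≈ -79 px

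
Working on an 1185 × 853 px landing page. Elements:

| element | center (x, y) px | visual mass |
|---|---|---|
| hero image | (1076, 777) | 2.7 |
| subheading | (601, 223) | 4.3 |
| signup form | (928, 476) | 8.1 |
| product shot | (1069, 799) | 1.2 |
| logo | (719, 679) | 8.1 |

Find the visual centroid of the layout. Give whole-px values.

Weights sum to 2.7 + 4.3 + 8.1 + 1.2 + 8.1 = 24.4.
x: (2.7·1076 + 4.3·601 + 8.1·928 + 1.2·1069 + 8.1·719) / 24.4 = 20113.0 / 24.4 ≈ 824.30
y: (2.7·777 + 4.3·223 + 8.1·476 + 1.2·799 + 8.1·679) / 24.4 = 13371.1 / 24.4 ≈ 548.00

(824, 548)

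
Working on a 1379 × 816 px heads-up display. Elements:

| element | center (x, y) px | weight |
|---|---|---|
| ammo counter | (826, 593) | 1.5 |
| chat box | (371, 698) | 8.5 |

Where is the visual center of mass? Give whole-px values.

Total weight = 1.5 + 8.5 = 10.0.
x-moment: 1.5·826 + 8.5·371 = 4392.5; centroid 4392.5/10.0 ≈ 439.25.
y-moment: 1.5·593 + 8.5·698 = 6822.5; centroid 6822.5/10.0 ≈ 682.25.

(439, 682)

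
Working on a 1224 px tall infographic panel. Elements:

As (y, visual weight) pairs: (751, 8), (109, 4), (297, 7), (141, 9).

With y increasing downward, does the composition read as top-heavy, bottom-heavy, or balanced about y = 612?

top-heavy

Total weight = 8 + 4 + 7 + 9 = 28.
y: (8·751 + 4·109 + 7·297 + 9·141) / 28 = 9792 / 28 ≈ 349.71
349.7 vs midline 612 → top-heavy.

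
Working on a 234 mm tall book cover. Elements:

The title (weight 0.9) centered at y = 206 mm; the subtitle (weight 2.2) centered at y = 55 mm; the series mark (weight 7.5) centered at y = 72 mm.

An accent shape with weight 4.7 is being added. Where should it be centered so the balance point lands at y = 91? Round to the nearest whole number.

y ≈ 116

After adding the accent shape, total weight = 0.9 + 2.2 + 7.5 + 4.7 = 15.3.
Along y: (846.4 + 4.7·y) / 15.3 = 91 (existing moment 0.9·206 + 2.2·55 + 7.5·72 = 846.4) ⇒ y = (1392.3 − 846.4) / 4.7 ≈ 116.15.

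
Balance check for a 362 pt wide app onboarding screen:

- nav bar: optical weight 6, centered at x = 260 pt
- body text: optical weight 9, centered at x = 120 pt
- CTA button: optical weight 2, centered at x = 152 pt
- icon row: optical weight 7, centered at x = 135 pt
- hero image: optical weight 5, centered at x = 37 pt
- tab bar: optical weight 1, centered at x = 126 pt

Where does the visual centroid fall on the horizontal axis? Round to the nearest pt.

Σw = 6 + 9 + 2 + 7 + 5 + 1 = 30.
Σw·x = 4200; x̄ = 4200/30 ≈ 140.00.

x ≈ 140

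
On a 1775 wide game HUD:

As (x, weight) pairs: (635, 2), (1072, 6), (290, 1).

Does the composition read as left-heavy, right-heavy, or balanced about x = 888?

Total weight = 2 + 6 + 1 = 9.
Σw·x = 2·635 + 6·1072 + 1·290 = 7992, so x̄ = 7992/9 ≈ 888.00.
The centroid 888.00 matches the midline at 888, so the layout is balanced.

balanced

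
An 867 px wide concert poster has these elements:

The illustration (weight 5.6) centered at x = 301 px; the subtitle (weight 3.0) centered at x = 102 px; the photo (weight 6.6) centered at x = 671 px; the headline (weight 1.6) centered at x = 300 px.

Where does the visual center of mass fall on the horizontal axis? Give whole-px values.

Total weight = 5.6 + 3.0 + 6.6 + 1.6 = 16.8.
x: (5.6·301 + 3.0·102 + 6.6·671 + 1.6·300) / 16.8 = 6900.2 / 16.8 ≈ 410.73

x ≈ 411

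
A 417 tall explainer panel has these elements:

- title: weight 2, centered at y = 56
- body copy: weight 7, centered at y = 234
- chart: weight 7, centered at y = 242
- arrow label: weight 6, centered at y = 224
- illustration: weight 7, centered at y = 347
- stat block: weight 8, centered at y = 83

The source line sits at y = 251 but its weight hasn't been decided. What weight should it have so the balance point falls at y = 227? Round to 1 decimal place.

Fixed elements: Σw = 2 + 7 + 7 + 6 + 7 + 8 = 37, Σw·y = 2·56 + 7·234 + 7·242 + 6·224 + 7·347 + 8·83 = 7881.
Set Σw·y/Σw = 227: (7881 + 251w) = 227·(37 + w).
Solving: w = (227·37 − 7881) / (251 − 227) = 518 / 24 ≈ 21.58.

w ≈ 21.6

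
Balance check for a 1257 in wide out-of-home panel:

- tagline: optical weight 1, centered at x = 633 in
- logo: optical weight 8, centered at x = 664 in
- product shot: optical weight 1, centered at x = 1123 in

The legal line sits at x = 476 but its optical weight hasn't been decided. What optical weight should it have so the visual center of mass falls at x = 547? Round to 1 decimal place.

Existing Σw = 10 (1 + 8 + 1); existing moment 1·633 + 8·664 + 1·1123 = 7068.
For the centroid to hit 547: (7068 + w·476) / (10 + w) = 547.
Rearranging, w·(476 − 547) = 547·10 − 7068 = -1598, so w ≈ -1598/-71 = 22.51.

w ≈ 22.5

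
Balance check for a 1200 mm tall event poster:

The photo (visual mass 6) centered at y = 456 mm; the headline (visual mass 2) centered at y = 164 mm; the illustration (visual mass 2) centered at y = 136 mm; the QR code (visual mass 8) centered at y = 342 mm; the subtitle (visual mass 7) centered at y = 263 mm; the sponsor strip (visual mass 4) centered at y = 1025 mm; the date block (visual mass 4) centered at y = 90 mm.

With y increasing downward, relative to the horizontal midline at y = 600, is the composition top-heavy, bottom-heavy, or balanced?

Σw = 6 + 2 + 2 + 8 + 7 + 4 + 4 = 33.
y-moment: 6·456 + 2·164 + 2·136 + 8·342 + 7·263 + 4·1025 + 4·90 = 12373; centroid 12373/33 ≈ 374.94.
374.9 lies above (smaller y than) the midline 600, so the layout is top-heavy.

top-heavy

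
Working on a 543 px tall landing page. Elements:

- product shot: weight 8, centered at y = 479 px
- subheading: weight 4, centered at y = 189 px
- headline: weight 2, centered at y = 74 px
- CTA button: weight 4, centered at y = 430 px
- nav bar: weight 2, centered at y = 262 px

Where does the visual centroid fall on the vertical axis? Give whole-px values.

y ≈ 349

Σw = 8 + 4 + 2 + 4 + 2 = 20.
y: (8·479 + 4·189 + 2·74 + 4·430 + 2·262) / 20 = 6980 / 20 ≈ 349.00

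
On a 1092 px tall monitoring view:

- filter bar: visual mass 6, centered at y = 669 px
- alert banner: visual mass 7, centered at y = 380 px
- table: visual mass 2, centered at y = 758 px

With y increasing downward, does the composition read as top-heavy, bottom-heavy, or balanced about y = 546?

balanced

Σw = 6 + 7 + 2 = 15.
y: (6·669 + 7·380 + 2·758) / 15 = 8190 / 15 ≈ 546.00
546.00 = 546 exactly: balanced.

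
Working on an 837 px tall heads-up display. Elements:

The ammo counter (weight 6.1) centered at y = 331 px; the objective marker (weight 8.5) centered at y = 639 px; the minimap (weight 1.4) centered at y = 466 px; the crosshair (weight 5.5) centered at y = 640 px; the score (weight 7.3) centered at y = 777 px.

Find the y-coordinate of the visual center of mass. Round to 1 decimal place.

Σw = 6.1 + 8.5 + 1.4 + 5.5 + 7.3 = 28.8.
Σw·y = 6.1·331 + 8.5·639 + 1.4·466 + 5.5·640 + 7.3·777 = 17295.1, so ȳ = 17295.1/28.8 ≈ 600.52.

y ≈ 600.5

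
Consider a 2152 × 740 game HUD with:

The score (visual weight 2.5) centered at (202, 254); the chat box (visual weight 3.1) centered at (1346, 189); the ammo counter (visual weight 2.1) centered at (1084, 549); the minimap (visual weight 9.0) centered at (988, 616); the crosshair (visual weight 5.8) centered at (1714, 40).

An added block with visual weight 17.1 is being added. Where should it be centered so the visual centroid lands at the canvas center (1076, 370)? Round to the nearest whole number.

With the added block, Σw becomes 2.5 + 3.1 + 2.1 + 9.0 + 5.8 + 17.1 = 39.6.
x: target moment 39.6×1076 = 42609.6; current 2.5·202 + 3.1·1346 + 2.1·1084 + 9.0·988 + 5.8·1714 = 25787.2; the added block supplies 16822.4, so x = 16822.4/17.1 ≈ 983.77.
y: target moment 39.6×370 = 14652.0; current 2.5·254 + 3.1·189 + 2.1·549 + 9.0·616 + 5.8·40 = 8149.8; the added block supplies 6502.2, so y = 6502.2/17.1 ≈ 380.25.

(984, 380)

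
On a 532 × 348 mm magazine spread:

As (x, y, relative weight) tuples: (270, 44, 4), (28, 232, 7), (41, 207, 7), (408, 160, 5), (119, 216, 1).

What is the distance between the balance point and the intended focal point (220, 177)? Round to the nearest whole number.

≈ 65 mm

Σw = 4 + 7 + 7 + 5 + 1 = 24.
x: (4·270 + 7·28 + 7·41 + 5·408 + 1·119) / 24 = 3722 / 24 ≈ 155.08
y: (4·44 + 7·232 + 7·207 + 5·160 + 1·216) / 24 = 4265 / 24 ≈ 177.71
Offset from (220, 177): Δx ≈ -64.92, Δy ≈ 0.71; distance = √(Δx² + Δy²) ≈ 64.92.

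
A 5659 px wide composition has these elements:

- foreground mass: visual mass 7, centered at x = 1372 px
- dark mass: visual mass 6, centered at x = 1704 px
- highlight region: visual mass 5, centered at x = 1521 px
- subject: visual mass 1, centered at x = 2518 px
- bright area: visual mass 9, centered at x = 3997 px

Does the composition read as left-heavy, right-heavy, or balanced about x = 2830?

Σw = 7 + 6 + 5 + 1 + 9 = 28.
x-moment: 7·1372 + 6·1704 + 5·1521 + 1·2518 + 9·3997 = 65924; centroid 65924/28 ≈ 2354.43.
Since 2354.4 is left of 2830, the composition reads left-heavy.

left-heavy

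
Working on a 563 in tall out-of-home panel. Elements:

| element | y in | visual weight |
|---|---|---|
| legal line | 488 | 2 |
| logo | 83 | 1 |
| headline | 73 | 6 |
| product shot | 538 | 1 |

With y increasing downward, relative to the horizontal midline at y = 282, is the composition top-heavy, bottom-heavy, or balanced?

top-heavy

Weights sum to 2 + 1 + 6 + 1 = 10.
Σw·y = 2·488 + 1·83 + 6·73 + 1·538 = 2035, so ȳ = 2035/10 ≈ 203.50.
Since 203.5 is above (smaller y than) 282, the composition reads top-heavy.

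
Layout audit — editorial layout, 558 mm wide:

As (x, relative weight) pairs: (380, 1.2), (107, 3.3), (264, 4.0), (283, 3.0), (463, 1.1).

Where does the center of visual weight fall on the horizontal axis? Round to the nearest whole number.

Weights sum to 1.2 + 3.3 + 4.0 + 3.0 + 1.1 = 12.6.
x: (1.2·380 + 3.3·107 + 4.0·264 + 3.0·283 + 1.1·463) / 12.6 = 3223.4 / 12.6 ≈ 255.83

x ≈ 256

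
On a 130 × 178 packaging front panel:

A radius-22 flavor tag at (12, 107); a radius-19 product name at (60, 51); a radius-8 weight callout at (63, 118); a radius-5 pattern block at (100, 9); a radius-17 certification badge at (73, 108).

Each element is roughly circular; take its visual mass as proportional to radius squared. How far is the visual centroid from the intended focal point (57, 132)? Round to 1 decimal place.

≈ 44.4

Weights ∝ r²: flavor tag 22² = 484, product name 19² = 361, weight callout 8² = 64, pattern block 5² = 25, certification badge 17² = 289; Σw = 1223.
x: (484·12 + 361·60 + 64·63 + 25·100 + 289·73) / 1223 = 55097 / 1223 ≈ 45.05
y: (484·107 + 361·51 + 64·118 + 25·9 + 289·108) / 1223 = 109188 / 1223 ≈ 89.28
From (57, 132): dx = -11.95, dy = -42.72, so the distance is √(dx²+dy²) ≈ 44.36.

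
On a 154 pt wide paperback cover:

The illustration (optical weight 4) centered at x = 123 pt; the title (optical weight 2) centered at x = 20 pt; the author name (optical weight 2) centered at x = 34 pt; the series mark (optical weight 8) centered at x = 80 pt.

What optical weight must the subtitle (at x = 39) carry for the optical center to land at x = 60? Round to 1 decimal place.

w ≈ 13.3

Known weights sum to 4 + 2 + 2 + 8 = 16; their moment is 4·123 + 2·20 + 2·34 + 8·80 = 1240.
Set Σw·x/Σw = 60: (1240 + 39w) = 60·(16 + w).
Solving: w = (60·16 − 1240) / (39 − 60) = -280 / -21 ≈ 13.33.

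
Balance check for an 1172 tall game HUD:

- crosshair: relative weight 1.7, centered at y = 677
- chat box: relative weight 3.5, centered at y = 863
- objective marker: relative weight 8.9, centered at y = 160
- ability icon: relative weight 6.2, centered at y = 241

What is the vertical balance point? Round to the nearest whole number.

y ≈ 349

Total weight = 1.7 + 3.5 + 8.9 + 6.2 = 20.3.
y-moment: 1.7·677 + 3.5·863 + 8.9·160 + 6.2·241 = 7089.6; centroid 7089.6/20.3 ≈ 349.24.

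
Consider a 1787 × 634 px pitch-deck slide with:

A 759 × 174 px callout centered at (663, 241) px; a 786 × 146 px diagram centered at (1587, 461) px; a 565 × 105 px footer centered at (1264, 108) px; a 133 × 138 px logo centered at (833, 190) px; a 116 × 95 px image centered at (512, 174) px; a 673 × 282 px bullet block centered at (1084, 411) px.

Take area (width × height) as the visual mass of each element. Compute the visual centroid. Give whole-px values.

Areas: callout 759·174 = 132066, diagram 786·146 = 114756, footer 565·105 = 59325, logo 133·138 = 18354, image 116·95 = 11020, bullet block 673·282 = 189786. Total weight = 525307.
x: moment 571323476 / weight 525307 ≈ 1087.60
Σw·y = 174544308; ȳ = 174544308/525307 ≈ 332.27.

(1088, 332)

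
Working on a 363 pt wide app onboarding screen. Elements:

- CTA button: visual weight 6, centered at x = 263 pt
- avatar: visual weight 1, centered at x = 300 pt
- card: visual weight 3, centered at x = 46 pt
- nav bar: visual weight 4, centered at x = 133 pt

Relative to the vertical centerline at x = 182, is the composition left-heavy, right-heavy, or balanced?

Σw = 6 + 1 + 3 + 4 = 14.
Σw·x = 6·263 + 1·300 + 3·46 + 4·133 = 2548, so x̄ = 2548/14 ≈ 182.00.
The centroid 182.00 matches the midline at 182, so the layout is balanced.

balanced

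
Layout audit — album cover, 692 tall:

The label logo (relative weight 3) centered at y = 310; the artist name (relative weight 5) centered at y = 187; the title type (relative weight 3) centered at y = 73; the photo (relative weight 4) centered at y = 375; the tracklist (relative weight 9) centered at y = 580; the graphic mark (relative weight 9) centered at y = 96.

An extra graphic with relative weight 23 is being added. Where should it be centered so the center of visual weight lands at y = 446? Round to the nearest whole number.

y ≈ 666

With the extra graphic, Σw becomes 3 + 5 + 3 + 4 + 9 + 9 + 23 = 56.
y: need Σw·y = 56·446 = 24976. Existing = 3·310 + 5·187 + 3·73 + 4·375 + 9·580 + 9·96 = 9668. Remainder 15308 / 23 ≈ 665.57.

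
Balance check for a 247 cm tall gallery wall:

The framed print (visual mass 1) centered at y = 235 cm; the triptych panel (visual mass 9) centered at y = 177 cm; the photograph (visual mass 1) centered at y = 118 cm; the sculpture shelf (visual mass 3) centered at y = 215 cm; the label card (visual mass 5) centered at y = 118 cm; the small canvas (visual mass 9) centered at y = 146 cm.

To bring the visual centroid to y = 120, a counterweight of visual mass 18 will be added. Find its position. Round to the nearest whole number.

New total weight: (1 + 9 + 1 + 3 + 5 + 9) + 18 = 46.
y: need Σw·y = 46·120 = 5520. Existing = 1·235 + 9·177 + 1·118 + 3·215 + 5·118 + 9·146 = 4495. Remainder 1025 / 18 ≈ 56.94.

y ≈ 57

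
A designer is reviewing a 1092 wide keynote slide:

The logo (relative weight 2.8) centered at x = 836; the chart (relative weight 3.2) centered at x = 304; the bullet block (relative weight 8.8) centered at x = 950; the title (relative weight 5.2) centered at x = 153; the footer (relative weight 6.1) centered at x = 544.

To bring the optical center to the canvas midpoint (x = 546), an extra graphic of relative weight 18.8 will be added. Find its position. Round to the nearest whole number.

With the extra graphic, Σw becomes 2.8 + 3.2 + 8.8 + 5.2 + 6.1 + 18.8 = 44.9.
Along x: (15787.6 + 18.8·x) / 44.9 = 546 (existing moment 2.8·836 + 3.2·304 + 8.8·950 + 5.2·153 + 6.1·544 = 15787.6) ⇒ x = (24515.4 − 15787.6) / 18.8 ≈ 464.24.

x ≈ 464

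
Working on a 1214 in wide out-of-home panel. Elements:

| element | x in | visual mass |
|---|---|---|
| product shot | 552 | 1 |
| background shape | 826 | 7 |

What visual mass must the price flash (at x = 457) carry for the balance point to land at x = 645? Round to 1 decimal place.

w ≈ 6.2

Fixed elements: Σw = 1 + 7 = 8, Σw·x = 1·552 + 7·826 = 6334.
Set Σw·x/Σw = 645: (6334 + 457w) = 645·(8 + w).
Solving: w = (645·8 − 6334) / (457 − 645) = -1174 / -188 ≈ 6.24.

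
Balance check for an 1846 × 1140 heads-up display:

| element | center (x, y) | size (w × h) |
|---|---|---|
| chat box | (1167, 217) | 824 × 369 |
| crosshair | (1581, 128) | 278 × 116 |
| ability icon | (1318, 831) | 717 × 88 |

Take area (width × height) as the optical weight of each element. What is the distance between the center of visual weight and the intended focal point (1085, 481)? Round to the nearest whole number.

Areas: chat box 824·369 = 304056, crosshair 278·116 = 32248, ability icon 717·88 = 63096. Total weight = 399400.
Σw·x = 304056·1167 + 32248·1581 + 63096·1318 = 488977968, so x̄ = 488977968/399400 ≈ 1224.28.
Σw·y = 304056·217 + 32248·128 + 63096·831 = 122540672, so ȳ = 122540672/399400 ≈ 306.81.
From (1085, 481): dx = 139.28, dy = -174.19, so the distance is √(dx²+dy²) ≈ 223.03.

≈ 223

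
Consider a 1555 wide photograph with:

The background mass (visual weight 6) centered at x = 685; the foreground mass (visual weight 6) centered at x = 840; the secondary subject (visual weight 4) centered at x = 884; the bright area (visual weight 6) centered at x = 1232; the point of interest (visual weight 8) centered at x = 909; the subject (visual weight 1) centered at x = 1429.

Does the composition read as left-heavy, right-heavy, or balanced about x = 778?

Total weight = 6 + 6 + 4 + 6 + 8 + 1 = 31.
x: moment 28779 / weight 31 ≈ 928.35
928.4 lies right of the midline 778, so the layout is right-heavy.

right-heavy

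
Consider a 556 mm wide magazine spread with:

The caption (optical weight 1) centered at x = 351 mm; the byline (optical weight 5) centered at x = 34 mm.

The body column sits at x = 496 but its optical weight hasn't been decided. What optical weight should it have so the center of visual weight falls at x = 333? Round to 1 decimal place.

w ≈ 9.1

Existing Σw = 6 (1 + 5); existing moment 1·351 + 5·34 = 521.
For the centroid to hit 333: (521 + w·496) / (6 + w) = 333.
Rearranging, w·(496 − 333) = 333·6 − 521 = 1477, so w ≈ 1477/163 = 9.06.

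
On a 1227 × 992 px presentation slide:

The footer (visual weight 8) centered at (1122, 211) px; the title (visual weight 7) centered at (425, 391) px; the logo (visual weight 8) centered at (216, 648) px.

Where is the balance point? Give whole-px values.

Weights sum to 8 + 7 + 8 = 23.
Σw·x = 8·1122 + 7·425 + 8·216 = 13679, so x̄ = 13679/23 ≈ 594.74.
Σw·y = 8·211 + 7·391 + 8·648 = 9609, so ȳ = 9609/23 ≈ 417.78.

(595, 418)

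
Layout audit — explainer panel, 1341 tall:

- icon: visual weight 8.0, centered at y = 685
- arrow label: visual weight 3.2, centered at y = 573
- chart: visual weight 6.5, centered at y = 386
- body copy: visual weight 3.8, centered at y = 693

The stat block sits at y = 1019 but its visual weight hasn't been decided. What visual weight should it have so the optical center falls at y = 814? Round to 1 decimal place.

Existing Σw = 21.5 (8.0 + 3.2 + 6.5 + 3.8); existing moment 8.0·685 + 3.2·573 + 6.5·386 + 3.8·693 = 12456.0.
Balance at y = 814 requires (12456.0 + w·1019) / (21.5 + w) = 814.
Solving: w = (814·21.5 − 12456.0) / (1019 − 814) = 5045.0 / 205 ≈ 24.61.

w ≈ 24.6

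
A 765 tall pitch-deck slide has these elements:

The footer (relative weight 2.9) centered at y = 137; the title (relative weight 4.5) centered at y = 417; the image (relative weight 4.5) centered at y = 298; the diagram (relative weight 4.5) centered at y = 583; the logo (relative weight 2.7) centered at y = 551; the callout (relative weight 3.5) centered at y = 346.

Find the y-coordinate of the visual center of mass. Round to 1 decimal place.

Weights sum to 2.9 + 4.5 + 4.5 + 4.5 + 2.7 + 3.5 = 22.6.
Σw·y = 8937.0; ȳ = 8937.0/22.6 ≈ 395.44.

y ≈ 395.4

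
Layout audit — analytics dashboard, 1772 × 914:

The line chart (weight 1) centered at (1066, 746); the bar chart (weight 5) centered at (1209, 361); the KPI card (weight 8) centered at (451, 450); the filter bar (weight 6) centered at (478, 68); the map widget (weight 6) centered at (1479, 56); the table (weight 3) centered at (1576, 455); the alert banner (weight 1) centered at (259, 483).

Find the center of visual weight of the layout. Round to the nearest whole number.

(915, 291)

Weights sum to 1 + 5 + 8 + 6 + 6 + 3 + 1 = 30.
x: (1·1066 + 5·1209 + 8·451 + 6·478 + 6·1479 + 3·1576 + 1·259) / 30 = 27448 / 30 ≈ 914.93
y: (1·746 + 5·361 + 8·450 + 6·68 + 6·56 + 3·455 + 1·483) / 30 = 8743 / 30 ≈ 291.43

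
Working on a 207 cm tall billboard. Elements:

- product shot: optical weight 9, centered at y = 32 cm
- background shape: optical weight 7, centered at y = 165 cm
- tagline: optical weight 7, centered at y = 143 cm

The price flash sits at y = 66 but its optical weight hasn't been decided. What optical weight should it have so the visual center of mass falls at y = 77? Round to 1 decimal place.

w ≈ 61.2

Known weights sum to 9 + 7 + 7 = 23; their moment is 9·32 + 7·165 + 7·143 = 2444.
Set Σw·y/Σw = 77: (2444 + 66w) = 77·(23 + w).
Solving: w = (77·23 − 2444) / (66 − 77) = -673 / -11 ≈ 61.18.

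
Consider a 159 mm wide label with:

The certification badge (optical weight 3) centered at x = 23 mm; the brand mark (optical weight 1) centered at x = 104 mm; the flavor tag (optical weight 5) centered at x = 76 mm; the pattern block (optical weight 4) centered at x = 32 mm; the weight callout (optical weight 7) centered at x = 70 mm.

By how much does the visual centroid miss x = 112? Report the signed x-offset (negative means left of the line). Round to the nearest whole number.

Total weight = 3 + 1 + 5 + 4 + 7 = 20.
Σw·x = 3·23 + 1·104 + 5·76 + 4·32 + 7·70 = 1171, so x̄ = 1171/20 ≈ 58.55.
Difference: 58.55 − 112 ≈ -53.45.

≈ -53 mm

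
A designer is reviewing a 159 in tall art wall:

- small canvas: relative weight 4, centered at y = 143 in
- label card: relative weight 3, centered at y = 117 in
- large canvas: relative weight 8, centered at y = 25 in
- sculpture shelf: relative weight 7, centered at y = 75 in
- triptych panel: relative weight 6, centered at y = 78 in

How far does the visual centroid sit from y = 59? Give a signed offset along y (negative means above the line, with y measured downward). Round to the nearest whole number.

Total weight = 4 + 3 + 8 + 7 + 6 = 28.
y-moment: 4·143 + 3·117 + 8·25 + 7·75 + 6·78 = 2116; centroid 2116/28 ≈ 75.57.
Difference: 75.57 − 59 ≈ 16.57.

≈ 17 in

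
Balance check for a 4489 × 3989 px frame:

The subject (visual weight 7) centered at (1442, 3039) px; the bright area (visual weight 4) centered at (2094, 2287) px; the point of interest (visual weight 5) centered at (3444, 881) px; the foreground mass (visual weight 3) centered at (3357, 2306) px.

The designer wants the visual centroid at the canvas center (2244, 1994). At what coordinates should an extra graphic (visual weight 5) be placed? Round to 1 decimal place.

(1619.0, 1222.4)

With the extra graphic, Σw becomes 7 + 4 + 5 + 3 + 5 = 24.
Along x: (45761 + 5·x) / 24 = 2244 (existing moment 7·1442 + 4·2094 + 5·3444 + 3·3357 = 45761) ⇒ x = (53856 − 45761) / 5 ≈ 1619.00.
Along y: (41744 + 5·y) / 24 = 1994 (existing moment 7·3039 + 4·2287 + 5·881 + 3·2306 = 41744) ⇒ y = (47856 − 41744) / 5 ≈ 1222.40.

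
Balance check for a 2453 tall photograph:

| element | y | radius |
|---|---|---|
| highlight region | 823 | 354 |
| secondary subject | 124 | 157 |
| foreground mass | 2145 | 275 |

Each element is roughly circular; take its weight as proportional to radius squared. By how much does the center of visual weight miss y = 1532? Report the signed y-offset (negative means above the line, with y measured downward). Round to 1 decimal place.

r² weights: highlight region 354² = 125316, secondary subject 157² = 24649, foreground mass 275² = 75625. Total = 225590.
Σw·y = 125316·823 + 24649·124 + 75625·2145 = 268407169, so ȳ = 268407169/225590 ≈ 1189.80.
Offset from y = 1532: 1189.80 − 1532 ≈ -342.20.

≈ -342.2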